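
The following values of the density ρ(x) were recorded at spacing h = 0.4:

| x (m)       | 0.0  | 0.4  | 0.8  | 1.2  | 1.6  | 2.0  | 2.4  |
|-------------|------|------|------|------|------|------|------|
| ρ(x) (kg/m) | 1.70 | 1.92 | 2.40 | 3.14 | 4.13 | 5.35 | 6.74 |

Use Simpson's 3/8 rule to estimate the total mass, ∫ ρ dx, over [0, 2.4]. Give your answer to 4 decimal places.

h = 0.4, n = 6.
(3h/8)·[y₀ + 3y₁ + 3y₂ + 2y₃ + 3y₄ + 3y₅ + y₆] = 0.15·(56.12) = 8.4180.

8.4180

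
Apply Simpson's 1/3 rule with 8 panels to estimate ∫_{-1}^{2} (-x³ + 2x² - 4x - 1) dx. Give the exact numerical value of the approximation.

h = (2 − (-1))/8 = 0.375.
Nodes x₀,…,x₈ = -1, -0.625, -0.25, 0.125, 0.5, 0.875, 1.25, 1.625, 2.
f(x) = -x³ + 2x² - 4x - 1: f₀=6, f₁=2.525390625, f₂=0.140625, f₃=-1.470703125, f₄=-2.625, f₅=-3.638671875, f₆=-4.828125, f₇=-6.509765625, f₈=-9.
(h/3)·[f₀ + 4f₁ + 2f₂ + 4f₃ + 2f₄ + 4f₅ + 2f₆ + 4f₇ + f₈] = 0.125·(-54) = -6.75.

-6.75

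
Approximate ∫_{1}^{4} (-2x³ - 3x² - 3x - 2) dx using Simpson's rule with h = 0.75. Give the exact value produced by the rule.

-219

h = (4 − 1)/4 = 0.75.
Nodes x₀,…,x₄ = 1, 1.75, 2.5, 3.25, 4.
f(x) = -2x³ - 3x² - 3x - 2: f₀=-10, f₁=-27.15625, f₂=-59.5, f₃=-112.09375, f₄=-190.
(h/3)·[f₀ + 4f₁ + 2f₂ + 4f₃ + f₄] = 0.25·(-876) = -219.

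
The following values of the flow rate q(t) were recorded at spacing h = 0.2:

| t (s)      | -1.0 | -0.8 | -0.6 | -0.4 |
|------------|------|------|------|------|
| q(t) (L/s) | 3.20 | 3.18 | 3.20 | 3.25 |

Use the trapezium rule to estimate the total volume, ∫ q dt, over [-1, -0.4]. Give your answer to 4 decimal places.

1.9210

h = 0.2, n = 3.
(h/2)·[y₀ + 2y₁ + 2y₂ + y₃] = 0.1·(19.21) = 1.9210.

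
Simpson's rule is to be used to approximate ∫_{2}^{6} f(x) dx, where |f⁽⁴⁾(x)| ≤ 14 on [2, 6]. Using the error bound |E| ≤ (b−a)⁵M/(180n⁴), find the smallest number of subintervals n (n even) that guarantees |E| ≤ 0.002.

16

Need 14336/(180n⁴) ≤ 0.002.
n⁴ ≥ 14336/(180·0.002) = 39822.2 ⇒ n ≥ 14.1264, so the smallest even n is 16. (n must be even for Simpson's rule.)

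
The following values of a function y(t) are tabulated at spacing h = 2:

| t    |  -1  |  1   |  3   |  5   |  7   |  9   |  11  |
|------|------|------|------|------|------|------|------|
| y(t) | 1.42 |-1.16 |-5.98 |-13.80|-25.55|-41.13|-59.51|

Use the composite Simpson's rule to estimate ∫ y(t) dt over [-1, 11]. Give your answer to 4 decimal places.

-230.3400

h = 2, n = 6.
(h/3)·[y₀ + 4y₁ + 2y₂ + 4y₃ + 2y₄ + 4y₅ + y₆] = 0.666667·(-345.51) = -230.3400.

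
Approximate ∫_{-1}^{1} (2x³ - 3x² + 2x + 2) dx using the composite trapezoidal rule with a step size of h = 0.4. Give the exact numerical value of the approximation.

h = (1 − (-1))/5 = 0.4.
Nodes x₀,…,x₅ = -1, -0.6, -0.2, 0.2, 0.6, 1.
f(x) = 2x³ - 3x² + 2x + 2: f₀=-5, f₁=-0.712, f₂=1.464, f₃=2.296, f₄=2.552, f₅=3.
(h/2)·[f₀ + 2f₁ + 2f₂ + 2f₃ + 2f₄ + f₅] = 0.2·(9.2) = 1.84.

1.84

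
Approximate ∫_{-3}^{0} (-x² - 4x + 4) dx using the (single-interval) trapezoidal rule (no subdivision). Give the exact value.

T = (b−a)/2 · [f(-3) + f(0)] = 1.5·[7 + 4] = 16.5.

16.5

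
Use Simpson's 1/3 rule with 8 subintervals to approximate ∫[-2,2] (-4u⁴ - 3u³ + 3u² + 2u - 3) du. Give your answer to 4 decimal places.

h = (2 − (-2))/8 = 0.5.
Nodes u₀,…,u₈ = -2, -1.5, -1, -0.5, 0, 0.5, 1, 1.5, 2.
f(u) = -4u⁴ - 3u³ + 3u² + 2u - 3: f₀=-35, f₁=-9.375, f₂=-3, f₃=-3.125, f₄=-3, f₅=-1.875, f₆=-5, f₇=-23.625, f₈=-75.
(h/3)·[f₀ + 4f₁ + 2f₂ + 4f₃ + 2f₄ + 4f₅ + 2f₆ + 4f₇ + f₈] = 0.166667·(-284) = -47.3333.

-47.3333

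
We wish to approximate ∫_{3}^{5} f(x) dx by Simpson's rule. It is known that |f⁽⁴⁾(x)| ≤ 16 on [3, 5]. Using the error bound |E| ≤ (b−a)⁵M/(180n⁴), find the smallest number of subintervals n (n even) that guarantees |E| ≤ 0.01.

6

Need 512/(180n⁴) ≤ 0.01.
n⁴ ≥ 512/(180·0.01) = 284.444 ⇒ n ≥ 4.1068, so the smallest even n is 6. (n must be even for Simpson's rule.)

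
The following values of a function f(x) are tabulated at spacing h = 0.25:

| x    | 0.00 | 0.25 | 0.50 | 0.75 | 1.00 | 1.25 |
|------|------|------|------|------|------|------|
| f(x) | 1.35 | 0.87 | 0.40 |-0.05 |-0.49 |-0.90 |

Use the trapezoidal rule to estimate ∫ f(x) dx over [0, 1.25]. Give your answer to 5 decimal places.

h = 0.25, n = 5.
(h/2)·[y₀ + 2y₁ + 2y₂ + 2y₃ + 2y₄ + y₅] = 0.125·(1.91) = 0.23875.

0.23875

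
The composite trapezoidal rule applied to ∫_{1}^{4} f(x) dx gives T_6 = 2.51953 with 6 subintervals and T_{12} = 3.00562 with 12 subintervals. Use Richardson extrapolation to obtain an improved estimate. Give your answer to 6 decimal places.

3.167650

R = (4·T_{12} − T_6) / 3 = (4·3.00562 − 2.51953)/3 = (9.50295)/3 = 3.167650.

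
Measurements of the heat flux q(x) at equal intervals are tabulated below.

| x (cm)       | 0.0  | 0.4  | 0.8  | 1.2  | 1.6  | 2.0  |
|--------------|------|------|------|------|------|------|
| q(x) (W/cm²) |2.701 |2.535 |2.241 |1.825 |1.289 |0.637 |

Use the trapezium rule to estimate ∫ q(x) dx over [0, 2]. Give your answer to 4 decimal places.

h = 0.4, n = 5.
(h/2)·[y₀ + 2y₁ + 2y₂ + 2y₃ + 2y₄ + y₅] = 0.2·(19.118) = 3.8236.

3.8236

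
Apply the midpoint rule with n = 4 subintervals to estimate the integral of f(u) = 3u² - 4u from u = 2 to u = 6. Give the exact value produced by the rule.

h = (6 − 2)/4 = 1.
Midpoints m₁,…,m₄ = 2.5, 3.5, 4.5, 5.5.
f(m₁)=8.75, f(m₂)=22.75, f(m₃)=42.75, f(m₄)=68.75.
h·[f(m₁) + f(m₂) + f(m₃) + f(m₄)] = 1·(143) = 143.

143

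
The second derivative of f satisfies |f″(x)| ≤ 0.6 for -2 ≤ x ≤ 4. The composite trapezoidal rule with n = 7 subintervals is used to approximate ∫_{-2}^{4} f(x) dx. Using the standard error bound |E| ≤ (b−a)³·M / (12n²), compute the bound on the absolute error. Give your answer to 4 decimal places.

0.2204

|E| ≤ (6)³·0.6 / (12·7²) = 129.6/588 = 0.2204.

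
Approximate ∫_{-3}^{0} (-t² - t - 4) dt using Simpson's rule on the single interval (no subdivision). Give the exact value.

-16.5

S = (b−a)/6 · [f(-3) + 4f(-1.5) + f(0)] = 0.5·[(-10) + 4·(-4.75) + (-4)] = -16.5.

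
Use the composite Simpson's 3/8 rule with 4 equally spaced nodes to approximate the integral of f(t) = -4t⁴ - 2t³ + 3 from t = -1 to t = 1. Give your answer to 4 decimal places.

3.9259

h = (1 − (-1))/3 = 0.666667.
Nodes t₀,…,t₃ = -1, -0.333333, 0.333333, 1.
f(t) = -4t⁴ - 2t³ + 3: f₀=1, f₁=3.024691, f₂=2.876543, f₃=-3.
(3h/8)·[f₀ + 3f₁ + 3f₂ + f₃] = 0.25·(15.703704) = 3.9259.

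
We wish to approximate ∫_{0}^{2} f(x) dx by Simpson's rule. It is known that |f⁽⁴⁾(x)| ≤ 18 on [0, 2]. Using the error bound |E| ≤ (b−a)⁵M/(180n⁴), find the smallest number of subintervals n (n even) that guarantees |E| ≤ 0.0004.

10

Need 576/(180n⁴) ≤ 0.0004.
n⁴ ≥ 576/(180·0.0004) = 8000 ⇒ n ≥ 9.4574, so the smallest even n is 10. (n must be even for Simpson's rule.)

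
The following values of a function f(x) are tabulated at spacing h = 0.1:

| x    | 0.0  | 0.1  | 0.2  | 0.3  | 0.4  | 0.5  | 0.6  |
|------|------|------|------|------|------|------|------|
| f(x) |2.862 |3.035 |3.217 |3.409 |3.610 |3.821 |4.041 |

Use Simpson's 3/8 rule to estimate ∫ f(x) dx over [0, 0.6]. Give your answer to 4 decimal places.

h = 0.1, n = 6.
(3h/8)·[y₀ + 3y₁ + 3y₂ + 2y₃ + 3y₄ + 3y₅ + y₆] = 0.0375·(54.770) = 2.0539.

2.0539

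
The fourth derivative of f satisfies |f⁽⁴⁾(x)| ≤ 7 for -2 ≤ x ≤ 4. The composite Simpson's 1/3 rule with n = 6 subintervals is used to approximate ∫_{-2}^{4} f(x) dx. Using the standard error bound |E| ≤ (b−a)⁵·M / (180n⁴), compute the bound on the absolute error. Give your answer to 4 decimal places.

0.2333

|E| ≤ (6)⁵·7 / (180·6⁴) = 54432/233280 = 0.2333.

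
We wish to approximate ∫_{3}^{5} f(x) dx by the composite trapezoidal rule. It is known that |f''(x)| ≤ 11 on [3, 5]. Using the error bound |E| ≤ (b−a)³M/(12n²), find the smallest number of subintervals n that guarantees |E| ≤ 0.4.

Need 88/(12n²) ≤ 0.4.
n² ≥ 88/(12·0.4) = 18.3333 ⇒ n ≥ 4.2817, so the smallest n is 5.

5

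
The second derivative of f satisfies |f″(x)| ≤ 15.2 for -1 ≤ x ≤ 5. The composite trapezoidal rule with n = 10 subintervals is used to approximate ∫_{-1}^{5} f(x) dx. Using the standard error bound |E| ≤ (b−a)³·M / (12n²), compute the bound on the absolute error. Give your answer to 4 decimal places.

|E| ≤ (6)³·15.2 / (12·10²) = 3283.2/1200 = 2.7360.

2.7360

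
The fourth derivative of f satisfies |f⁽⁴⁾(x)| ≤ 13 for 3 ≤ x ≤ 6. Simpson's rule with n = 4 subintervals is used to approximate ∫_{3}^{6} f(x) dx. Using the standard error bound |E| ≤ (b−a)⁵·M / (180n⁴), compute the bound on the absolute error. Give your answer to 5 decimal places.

0.06855

|E| ≤ (3)⁵·13 / (180·4⁴) = 3159/46080 = 0.06855.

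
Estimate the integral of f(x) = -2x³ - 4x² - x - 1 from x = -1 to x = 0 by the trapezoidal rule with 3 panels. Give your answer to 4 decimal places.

h = (0 − (-1))/3 = 0.333333.
Nodes x₀,…,x₃ = -1, -0.666667, -0.333333, 0.
f(x) = -2x³ - 4x² - x - 1: f₀=-2, f₁=-1.518519, f₂=-1.037037, f₃=-1.
(h/2)·[f₀ + 2f₁ + 2f₂ + f₃] = 0.166667·(-8.111111) = -1.3519.

-1.3519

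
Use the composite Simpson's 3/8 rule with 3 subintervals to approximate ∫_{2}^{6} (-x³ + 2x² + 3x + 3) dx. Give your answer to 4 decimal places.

h = (6 − 2)/3 = 1.333333.
Nodes x₀,…,x₃ = 2, 3.333333, 4.666667, 6.
f(x) = -x³ + 2x² + 3x + 3: f₀=9, f₁=-1.814815, f₂=-41.074074, f₃=-123.
(3h/8)·[f₀ + 3f₁ + 3f₂ + f₃] = 0.5·(-242.666667) = -121.3333.

-121.3333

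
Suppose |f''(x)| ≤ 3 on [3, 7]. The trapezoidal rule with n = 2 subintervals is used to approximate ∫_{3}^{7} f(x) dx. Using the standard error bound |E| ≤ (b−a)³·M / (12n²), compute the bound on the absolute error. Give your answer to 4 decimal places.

|E| ≤ (4)³·3 / (12·2²) = 192/48 = 4.0000.

4.0000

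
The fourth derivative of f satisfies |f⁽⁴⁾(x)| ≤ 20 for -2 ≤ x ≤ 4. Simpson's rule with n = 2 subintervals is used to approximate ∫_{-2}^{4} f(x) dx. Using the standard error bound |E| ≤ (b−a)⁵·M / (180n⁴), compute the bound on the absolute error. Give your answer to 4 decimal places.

54.0000

|E| ≤ (6)⁵·20 / (180·2⁴) = 155520/2880 = 54.0000.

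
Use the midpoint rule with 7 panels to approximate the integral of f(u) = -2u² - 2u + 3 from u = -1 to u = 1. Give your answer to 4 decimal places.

4.6939

h = (1 − (-1))/7 = 0.285714.
Midpoints m₁,…,m₇ = -0.857143, -0.571429, -0.285714, 0, 0.285714, 0.571429, 0.857143.
f(m₁)=3.244898, f(m₂)=3.489796, f(m₃)=3.408163, f(m₄)=3, f(m₅)=2.265306, f(m₆)=1.204082, f(m₇)=-0.183673.
h·[f(m₁) + f(m₂) + f(m₃) + f(m₄) + f(m₅) + f(m₆) + f(m₇)] = 0.285714·(16.428571) = 4.6939.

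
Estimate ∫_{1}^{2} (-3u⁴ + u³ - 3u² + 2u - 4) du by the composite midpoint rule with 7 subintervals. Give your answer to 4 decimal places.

-22.7812

h = (2 − 1)/7 = 0.142857.
Midpoints m₁,…,m₇ = 1.071429, 1.214286, 1.357143, 1.5, 1.642857, 1.785714, 1.928571.
f(m₁)=-8.024495, f(m₂)=-10.726807, f(m₃)=-14.488677, f(m₄)=-19.5625, f(m₅)=-26.230659, f(m₆)=-34.805524, f(m₇)=-45.629451.
h·[f(m₁) + f(m₂) + f(m₃) + f(m₄) + f(m₅) + f(m₆) + f(m₇)] = 0.142857·(-159.468112) = -22.7812.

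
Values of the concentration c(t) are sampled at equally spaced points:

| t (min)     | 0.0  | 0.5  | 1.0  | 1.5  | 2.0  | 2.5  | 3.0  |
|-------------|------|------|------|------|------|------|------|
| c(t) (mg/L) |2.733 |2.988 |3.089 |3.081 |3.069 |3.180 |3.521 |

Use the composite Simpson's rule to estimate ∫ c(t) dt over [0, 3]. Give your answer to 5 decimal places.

h = 0.5, n = 6.
(h/3)·[y₀ + 4y₁ + 2y₂ + 4y₃ + 2y₄ + 4y₅ + y₆] = 0.166667·(55.566) = 9.26100.

9.26100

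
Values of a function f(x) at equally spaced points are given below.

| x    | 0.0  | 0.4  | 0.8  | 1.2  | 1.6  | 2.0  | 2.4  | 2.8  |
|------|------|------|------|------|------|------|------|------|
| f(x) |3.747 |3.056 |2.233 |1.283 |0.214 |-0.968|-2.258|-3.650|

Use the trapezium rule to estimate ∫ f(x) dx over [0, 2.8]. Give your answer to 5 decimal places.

h = 0.4, n = 7.
(h/2)·[y₀ + 2y₁ + 2y₂ + 2y₃ + 2y₄ + 2y₅ + 2y₆ + y₇] = 0.2·(7.217) = 1.44340.

1.44340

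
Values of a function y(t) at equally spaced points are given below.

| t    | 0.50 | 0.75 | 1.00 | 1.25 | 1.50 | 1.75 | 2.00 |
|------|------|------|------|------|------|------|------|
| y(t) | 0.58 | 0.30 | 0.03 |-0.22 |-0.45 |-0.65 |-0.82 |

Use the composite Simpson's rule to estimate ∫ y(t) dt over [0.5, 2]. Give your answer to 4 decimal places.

h = 0.25, n = 6.
(h/3)·[y₀ + 4y₁ + 2y₂ + 4y₃ + 2y₄ + 4y₅ + y₆] = 0.083333·(-3.36) = -0.2800.

-0.2800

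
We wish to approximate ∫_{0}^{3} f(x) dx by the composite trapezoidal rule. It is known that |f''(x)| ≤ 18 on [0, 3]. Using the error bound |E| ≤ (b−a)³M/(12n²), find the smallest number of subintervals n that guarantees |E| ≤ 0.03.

37

Need 486/(12n²) ≤ 0.03.
n² ≥ 486/(12·0.03) = 1350 ⇒ n ≥ 36.7423, so the smallest n is 37.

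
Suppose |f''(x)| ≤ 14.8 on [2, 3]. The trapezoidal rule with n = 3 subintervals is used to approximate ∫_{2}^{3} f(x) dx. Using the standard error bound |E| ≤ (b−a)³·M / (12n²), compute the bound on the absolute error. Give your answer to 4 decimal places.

|E| ≤ (1)³·14.8 / (12·3²) = 14.8/108 = 0.1370.

0.1370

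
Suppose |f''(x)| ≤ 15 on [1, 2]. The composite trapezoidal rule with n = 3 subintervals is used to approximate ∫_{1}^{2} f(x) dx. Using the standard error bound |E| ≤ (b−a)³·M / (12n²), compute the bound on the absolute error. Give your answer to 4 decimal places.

|E| ≤ (1)³·15 / (12·3²) = 15/108 = 0.1389.

0.1389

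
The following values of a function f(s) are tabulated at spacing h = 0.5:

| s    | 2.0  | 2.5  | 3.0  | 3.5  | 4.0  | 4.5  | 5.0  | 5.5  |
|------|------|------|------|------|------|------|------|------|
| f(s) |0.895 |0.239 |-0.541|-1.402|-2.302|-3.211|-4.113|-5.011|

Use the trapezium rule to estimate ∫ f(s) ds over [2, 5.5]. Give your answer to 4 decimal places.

-6.6940

h = 0.5, n = 7.
(h/2)·[y₀ + 2y₁ + 2y₂ + 2y₃ + 2y₄ + 2y₅ + 2y₆ + y₇] = 0.25·(-26.776) = -6.6940.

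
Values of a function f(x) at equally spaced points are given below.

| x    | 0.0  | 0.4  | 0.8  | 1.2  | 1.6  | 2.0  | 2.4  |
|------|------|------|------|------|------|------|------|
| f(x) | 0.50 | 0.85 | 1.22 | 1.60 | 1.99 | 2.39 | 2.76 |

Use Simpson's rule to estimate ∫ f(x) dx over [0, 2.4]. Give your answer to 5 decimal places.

h = 0.4, n = 6.
(h/3)·[y₀ + 4y₁ + 2y₂ + 4y₃ + 2y₄ + 4y₅ + y₆] = 0.133333·(29.04) = 3.87200.

3.87200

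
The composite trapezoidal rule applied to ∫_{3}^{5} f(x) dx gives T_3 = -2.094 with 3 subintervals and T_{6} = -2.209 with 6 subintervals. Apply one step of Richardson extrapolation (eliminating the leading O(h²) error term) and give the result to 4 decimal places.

-2.2473

R = (4·T_{6} − T_3) / 3 = (4·(-2.209) − (-2.094))/3 = (-6.742)/3 = -2.2473.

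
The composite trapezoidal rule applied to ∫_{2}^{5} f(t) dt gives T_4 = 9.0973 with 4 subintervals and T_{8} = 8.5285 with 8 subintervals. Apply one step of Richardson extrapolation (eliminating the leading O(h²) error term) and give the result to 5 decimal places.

8.33890

R = (4·T_{8} − T_4) / 3 = (4·8.5285 − 9.0973)/3 = (25.0167)/3 = 8.33890.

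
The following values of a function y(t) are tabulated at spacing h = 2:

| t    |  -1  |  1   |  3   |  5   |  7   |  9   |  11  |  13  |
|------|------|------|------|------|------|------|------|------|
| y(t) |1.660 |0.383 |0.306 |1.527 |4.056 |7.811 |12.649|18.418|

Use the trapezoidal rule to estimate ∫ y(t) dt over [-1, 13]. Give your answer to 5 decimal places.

h = 2, n = 7.
(h/2)·[y₀ + 2y₁ + 2y₂ + 2y₃ + 2y₄ + 2y₅ + 2y₆ + y₇] = 1·(73.542) = 73.54200.

73.54200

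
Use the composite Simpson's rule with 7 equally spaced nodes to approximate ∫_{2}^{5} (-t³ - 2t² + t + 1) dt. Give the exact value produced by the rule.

h = (5 − 2)/6 = 0.5.
Nodes t₀,…,t₆ = 2, 2.5, 3, 3.5, 4, 4.5, 5.
f(t) = -t³ - 2t² + t + 1: f₀=-13, f₁=-24.625, f₂=-41, f₃=-62.875, f₄=-91, f₅=-126.125, f₆=-169.
(h/3)·[f₀ + 4f₁ + 2f₂ + 4f₃ + 2f₄ + 4f₅ + f₆] = 0.166667·(-1300.5) = -216.75.

-216.75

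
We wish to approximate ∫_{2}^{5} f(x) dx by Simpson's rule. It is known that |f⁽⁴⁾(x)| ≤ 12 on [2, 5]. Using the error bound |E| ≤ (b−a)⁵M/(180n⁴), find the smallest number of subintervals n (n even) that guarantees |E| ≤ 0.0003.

16

Need 2916/(180n⁴) ≤ 0.0003.
n⁴ ≥ 2916/(180·0.0003) = 54000 ⇒ n ≥ 15.2440, so the smallest even n is 16. (n must be even for Simpson's rule.)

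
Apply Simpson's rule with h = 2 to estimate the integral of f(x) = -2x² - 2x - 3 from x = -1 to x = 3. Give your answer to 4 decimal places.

h = (3 − (-1))/2 = 2.
Nodes x₀,…,x₂ = -1, 1, 3.
f(x) = -2x² - 2x - 3: f₀=-3, f₁=-7, f₂=-27.
(h/3)·[f₀ + 4f₁ + f₂] = 0.666667·(-58) = -38.6667.

-38.6667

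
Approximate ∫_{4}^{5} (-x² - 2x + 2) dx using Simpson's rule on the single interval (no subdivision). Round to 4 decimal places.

-27.3333

S = (b−a)/6 · [f(4) + 4f(4.5) + f(5)] = 0.166667·[(-22) + 4·(-27.25) + (-33)] = -27.3333.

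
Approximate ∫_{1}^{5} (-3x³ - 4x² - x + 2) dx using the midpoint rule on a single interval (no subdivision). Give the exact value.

M = (b−a)·f(3) = 4·(-118) = -472.

-472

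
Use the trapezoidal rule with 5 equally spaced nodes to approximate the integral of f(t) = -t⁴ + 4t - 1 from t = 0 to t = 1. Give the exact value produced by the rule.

h = (1 − 0)/4 = 0.25.
Nodes t₀,…,t₄ = 0, 0.25, 0.5, 0.75, 1.
f(t) = -t⁴ + 4t - 1: f₀=-1, f₁=-0.00390625, f₂=0.9375, f₃=1.68359375, f₄=2.
(h/2)·[f₀ + 2f₁ + 2f₂ + 2f₃ + f₄] = 0.125·(6.234375) = 0.779296875.

0.779296875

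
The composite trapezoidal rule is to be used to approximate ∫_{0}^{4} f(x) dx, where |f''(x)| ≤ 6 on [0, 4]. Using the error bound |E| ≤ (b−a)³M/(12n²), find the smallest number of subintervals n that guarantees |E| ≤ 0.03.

Need 384/(12n²) ≤ 0.03.
n² ≥ 384/(12·0.03) = 1066.67 ⇒ n ≥ 32.6599, so the smallest n is 33.

33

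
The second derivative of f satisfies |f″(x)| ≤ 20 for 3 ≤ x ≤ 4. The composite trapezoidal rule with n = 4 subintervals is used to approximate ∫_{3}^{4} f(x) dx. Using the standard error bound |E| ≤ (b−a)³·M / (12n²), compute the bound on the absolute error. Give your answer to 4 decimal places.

0.1042

|E| ≤ (1)³·20 / (12·4²) = 20/192 = 0.1042.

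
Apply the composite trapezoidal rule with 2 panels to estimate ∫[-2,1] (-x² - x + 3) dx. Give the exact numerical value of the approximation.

h = (1 − (-2))/2 = 1.5.
Nodes x₀,…,x₂ = -2, -0.5, 1.
f(x) = -x² - x + 3: f₀=1, f₁=3.25, f₂=1.
(h/2)·[f₀ + 2f₁ + f₂] = 0.75·(8.5) = 6.375.

6.375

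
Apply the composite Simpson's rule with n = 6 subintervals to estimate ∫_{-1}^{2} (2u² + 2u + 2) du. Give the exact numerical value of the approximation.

h = (2 − (-1))/6 = 0.5.
Nodes u₀,…,u₆ = -1, -0.5, 0, 0.5, 1, 1.5, 2.
f(u) = 2u² + 2u + 2: f₀=2, f₁=1.5, f₂=2, f₃=3.5, f₄=6, f₅=9.5, f₆=14.
(h/3)·[f₀ + 4f₁ + 2f₂ + 4f₃ + 2f₄ + 4f₅ + f₆] = 0.166667·(90) = 15.

15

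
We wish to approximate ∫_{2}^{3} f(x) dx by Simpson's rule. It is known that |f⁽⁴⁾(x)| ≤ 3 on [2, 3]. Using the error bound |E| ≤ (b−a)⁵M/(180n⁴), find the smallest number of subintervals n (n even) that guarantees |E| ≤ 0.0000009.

12

Need 3/(180n⁴) ≤ 0.0000009.
n⁴ ≥ 3/(180·0.0000009) = 18518.5 ⇒ n ≥ 11.6655, so the smallest even n is 12. (n must be even for Simpson's rule.)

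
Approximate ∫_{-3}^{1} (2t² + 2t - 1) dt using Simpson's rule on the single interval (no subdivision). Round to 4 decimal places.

S = (b−a)/6 · [f(-3) + 4f(-1) + f(1)] = 0.666667·[11 + 4·(-1) + 3] = 6.6667.

6.6667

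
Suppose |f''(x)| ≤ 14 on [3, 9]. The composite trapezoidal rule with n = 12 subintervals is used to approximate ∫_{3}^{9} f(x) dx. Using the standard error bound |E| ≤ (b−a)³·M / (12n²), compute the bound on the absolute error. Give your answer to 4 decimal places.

|E| ≤ (6)³·14 / (12·12²) = 3024/1728 = 1.7500.

1.7500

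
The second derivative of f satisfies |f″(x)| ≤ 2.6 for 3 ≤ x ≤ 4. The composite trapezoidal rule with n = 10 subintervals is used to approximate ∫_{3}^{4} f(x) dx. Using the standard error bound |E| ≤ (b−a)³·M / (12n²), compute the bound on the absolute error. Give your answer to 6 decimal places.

|E| ≤ (1)³·2.6 / (12·10²) = 2.6/1200 = 0.002167.

0.002167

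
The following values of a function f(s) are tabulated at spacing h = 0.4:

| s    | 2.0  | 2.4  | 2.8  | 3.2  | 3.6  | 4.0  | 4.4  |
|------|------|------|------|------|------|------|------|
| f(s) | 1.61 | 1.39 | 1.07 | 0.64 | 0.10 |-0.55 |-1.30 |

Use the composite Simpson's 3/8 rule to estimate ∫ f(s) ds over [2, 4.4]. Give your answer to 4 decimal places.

1.1430

h = 0.4, n = 6.
(3h/8)·[y₀ + 3y₁ + 3y₂ + 2y₃ + 3y₄ + 3y₅ + y₆] = 0.15·(7.62) = 1.1430.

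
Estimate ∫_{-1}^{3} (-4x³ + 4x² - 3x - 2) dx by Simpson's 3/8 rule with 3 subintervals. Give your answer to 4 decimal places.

-62.6667

h = (3 − (-1))/3 = 1.333333.
Nodes x₀,…,x₃ = -1, 0.333333, 1.666667, 3.
f(x) = -4x³ + 4x² - 3x - 2: f₀=9, f₁=-2.703704, f₂=-14.407407, f₃=-83.
(3h/8)·[f₀ + 3f₁ + 3f₂ + f₃] = 0.5·(-125.333333) = -62.6667.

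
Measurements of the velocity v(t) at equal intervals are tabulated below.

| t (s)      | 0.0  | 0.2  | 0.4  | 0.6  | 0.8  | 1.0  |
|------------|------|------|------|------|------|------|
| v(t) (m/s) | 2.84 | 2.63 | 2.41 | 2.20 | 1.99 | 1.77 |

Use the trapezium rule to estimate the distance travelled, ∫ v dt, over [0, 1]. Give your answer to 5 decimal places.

h = 0.2, n = 5.
(h/2)·[y₀ + 2y₁ + 2y₂ + 2y₃ + 2y₄ + y₅] = 0.1·(23.07) = 2.30700.

2.30700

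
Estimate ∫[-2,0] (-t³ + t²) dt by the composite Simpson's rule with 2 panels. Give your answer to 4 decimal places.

6.6667

h = (0 − (-2))/2 = 1.
Nodes t₀,…,t₂ = -2, -1, 0.
f(t) = -t³ + t²: f₀=12, f₁=2, f₂=0.
(h/3)·[f₀ + 4f₁ + f₂] = 0.333333·(20) = 6.6667.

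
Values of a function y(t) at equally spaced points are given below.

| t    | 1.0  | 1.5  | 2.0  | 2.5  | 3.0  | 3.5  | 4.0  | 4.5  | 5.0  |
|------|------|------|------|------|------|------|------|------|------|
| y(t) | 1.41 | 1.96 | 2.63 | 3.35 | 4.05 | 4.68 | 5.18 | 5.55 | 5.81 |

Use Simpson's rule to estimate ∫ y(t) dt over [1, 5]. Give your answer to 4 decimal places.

h = 0.5, n = 8.
(h/3)·[y₀ + 4y₁ + 2y₂ + 4y₃ + 2y₄ + 4y₅ + 2y₆ + 4y₇ + y₈] = 0.166667·(93.10) = 15.5167.

15.5167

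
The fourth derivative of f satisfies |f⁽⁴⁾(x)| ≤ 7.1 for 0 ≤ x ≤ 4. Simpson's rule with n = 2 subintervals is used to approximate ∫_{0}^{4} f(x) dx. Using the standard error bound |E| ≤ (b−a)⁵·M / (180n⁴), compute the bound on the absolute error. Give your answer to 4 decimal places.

2.5244

|E| ≤ (4)⁵·7.1 / (180·2⁴) = 7270.4/2880 = 2.5244.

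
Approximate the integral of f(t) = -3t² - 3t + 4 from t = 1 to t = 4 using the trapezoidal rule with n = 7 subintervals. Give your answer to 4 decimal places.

h = (4 − 1)/7 = 0.428571.
Nodes t₀,…,t₇ = 1, 1.428571, 1.857143, 2.285714, 2.714286, 3.142857, 3.571429, 4.
f(t) = -3t² - 3t + 4: f₀=-2, f₁=-6.408163, f₂=-11.918367, f₃=-18.530612, f₄=-26.244898, f₅=-35.061224, f₆=-44.979592, f₇=-56.
(h/2)·[f₀ + 2f₁ + 2f₂ + 2f₃ + 2f₄ + 2f₅ + 2f₆ + f₇] = 0.214286·(-344.285714) = -73.7755.

-73.7755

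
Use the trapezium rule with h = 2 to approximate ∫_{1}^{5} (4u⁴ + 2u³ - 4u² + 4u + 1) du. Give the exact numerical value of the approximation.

3388

h = (5 − 1)/2 = 2.
Nodes u₀,…,u₂ = 1, 3, 5.
f(u) = 4u⁴ + 2u³ - 4u² + 4u + 1: f₀=7, f₁=355, f₂=2671.
(h/2)·[f₀ + 2f₁ + f₂] = 1·(3388) = 3388.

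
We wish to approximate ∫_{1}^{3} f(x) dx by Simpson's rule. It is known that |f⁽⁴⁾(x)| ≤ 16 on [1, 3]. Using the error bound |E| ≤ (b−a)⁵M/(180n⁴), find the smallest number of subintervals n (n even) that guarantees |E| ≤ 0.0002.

12

Need 512/(180n⁴) ≤ 0.0002.
n⁴ ≥ 512/(180·0.0002) = 14222.2 ⇒ n ≥ 10.9205, so the smallest even n is 12. (n must be even for Simpson's rule.)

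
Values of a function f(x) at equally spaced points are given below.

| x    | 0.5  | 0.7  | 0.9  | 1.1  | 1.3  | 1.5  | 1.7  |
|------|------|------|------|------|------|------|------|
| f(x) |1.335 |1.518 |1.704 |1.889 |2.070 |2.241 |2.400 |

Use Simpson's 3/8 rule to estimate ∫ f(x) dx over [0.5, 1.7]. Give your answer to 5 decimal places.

h = 0.2, n = 6.
(3h/8)·[y₀ + 3y₁ + 3y₂ + 2y₃ + 3y₄ + 3y₅ + y₆] = 0.075·(30.112) = 2.25840.

2.25840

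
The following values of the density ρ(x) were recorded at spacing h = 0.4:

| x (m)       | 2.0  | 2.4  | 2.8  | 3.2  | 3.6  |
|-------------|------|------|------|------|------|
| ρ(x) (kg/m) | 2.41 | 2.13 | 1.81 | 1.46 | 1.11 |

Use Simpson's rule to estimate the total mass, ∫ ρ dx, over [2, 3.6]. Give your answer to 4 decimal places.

h = 0.4, n = 4.
(h/3)·[y₀ + 4y₁ + 2y₂ + 4y₃ + y₄] = 0.133333·(21.50) = 2.8667.

2.8667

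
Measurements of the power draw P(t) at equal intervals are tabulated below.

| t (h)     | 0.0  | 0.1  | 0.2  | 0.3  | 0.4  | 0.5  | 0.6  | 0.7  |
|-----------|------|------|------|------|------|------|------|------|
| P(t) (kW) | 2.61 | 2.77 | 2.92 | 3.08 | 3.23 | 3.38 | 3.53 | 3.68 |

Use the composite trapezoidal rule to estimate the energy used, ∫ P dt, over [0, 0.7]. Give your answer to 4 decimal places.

2.2055

h = 0.1, n = 7.
(h/2)·[y₀ + 2y₁ + 2y₂ + 2y₃ + 2y₄ + 2y₅ + 2y₆ + y₇] = 0.05·(44.11) = 2.2055.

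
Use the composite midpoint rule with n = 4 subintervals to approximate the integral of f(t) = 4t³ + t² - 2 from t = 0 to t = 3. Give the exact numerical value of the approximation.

h = (3 − 0)/4 = 0.75.
Midpoints m₁,…,m₄ = 0.375, 1.125, 1.875, 2.625.
f(m₁)=-1.6484375, f(m₂)=4.9609375, f(m₃)=27.8828125, f(m₄)=77.2421875.
h·[f(m₁) + f(m₂) + f(m₃) + f(m₄)] = 0.75·(108.4375) = 81.328125.

81.328125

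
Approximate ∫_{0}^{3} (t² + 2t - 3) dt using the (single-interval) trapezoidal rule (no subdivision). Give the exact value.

T = (b−a)/2 · [f(0) + f(3)] = 1.5·[(-3) + 12] = 13.5.

13.5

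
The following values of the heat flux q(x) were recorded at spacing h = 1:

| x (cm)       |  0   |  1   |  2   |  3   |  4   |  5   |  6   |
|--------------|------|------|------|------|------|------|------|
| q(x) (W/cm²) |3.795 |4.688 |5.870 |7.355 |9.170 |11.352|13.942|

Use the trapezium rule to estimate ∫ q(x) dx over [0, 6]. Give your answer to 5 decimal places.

h = 1, n = 6.
(h/2)·[y₀ + 2y₁ + 2y₂ + 2y₃ + 2y₄ + 2y₅ + y₆] = 0.5·(94.607) = 47.30350.

47.30350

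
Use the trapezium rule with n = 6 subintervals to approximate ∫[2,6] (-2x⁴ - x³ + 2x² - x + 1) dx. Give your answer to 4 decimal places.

h = (6 − 2)/6 = 0.666667.
Nodes x₀,…,x₆ = 2, 2.666667, 3.333333, 4, 4.666667, 5.333333, 6.
f(x) = -2x⁴ - x³ + 2x² - x + 1: f₀=-33, f₁=-107.543210, f₂=-264.061728, f₃=-547, f₄=-1010.283951, f₅=-1717.320988, f₆=-2741.
(h/2)·[f₀ + 2f₁ + 2f₂ + 2f₃ + 2f₄ + 2f₅ + f₆] = 0.333333·(-10066.419753) = -3355.4733.

-3355.4733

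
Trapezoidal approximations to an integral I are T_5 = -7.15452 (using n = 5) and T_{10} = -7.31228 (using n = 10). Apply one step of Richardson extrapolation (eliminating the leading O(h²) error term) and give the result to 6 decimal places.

-7.364867

R = (4·T_{10} − T_5) / 3 = (4·(-7.31228) − (-7.15452))/3 = (-22.09460)/3 = -7.364867.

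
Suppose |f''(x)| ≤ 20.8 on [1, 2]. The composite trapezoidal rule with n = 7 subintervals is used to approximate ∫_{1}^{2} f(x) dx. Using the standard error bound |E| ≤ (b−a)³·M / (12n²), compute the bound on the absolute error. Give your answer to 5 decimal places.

0.03537

|E| ≤ (1)³·20.8 / (12·7²) = 20.8/588 = 0.03537.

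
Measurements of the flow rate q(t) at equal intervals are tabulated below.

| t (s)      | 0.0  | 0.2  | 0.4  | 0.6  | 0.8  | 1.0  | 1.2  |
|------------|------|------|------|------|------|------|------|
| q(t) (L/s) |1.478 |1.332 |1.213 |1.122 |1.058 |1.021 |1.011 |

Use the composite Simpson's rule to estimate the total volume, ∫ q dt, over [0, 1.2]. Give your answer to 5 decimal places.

1.39540

h = 0.2, n = 6.
(h/3)·[y₀ + 4y₁ + 2y₂ + 4y₃ + 2y₄ + 4y₅ + y₆] = 0.066667·(20.931) = 1.39540.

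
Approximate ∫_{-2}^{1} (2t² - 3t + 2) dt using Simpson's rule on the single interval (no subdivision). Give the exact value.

S = (b−a)/6 · [f(-2) + 4f(-0.5) + f(1)] = 0.5·[16 + 4·4 + 1] = 16.5.

16.5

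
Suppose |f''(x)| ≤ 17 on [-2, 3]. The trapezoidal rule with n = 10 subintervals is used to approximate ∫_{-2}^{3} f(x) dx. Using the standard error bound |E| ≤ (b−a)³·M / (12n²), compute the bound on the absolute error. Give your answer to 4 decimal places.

|E| ≤ (5)³·17 / (12·10²) = 2125/1200 = 1.7708.

1.7708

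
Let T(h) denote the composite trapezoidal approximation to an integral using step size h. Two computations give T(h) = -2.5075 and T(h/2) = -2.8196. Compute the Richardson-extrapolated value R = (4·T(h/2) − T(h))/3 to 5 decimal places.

R = (4·T(h/2) − T(h)) / 3 = (4·(-2.8196) − (-2.5075))/3 = (-8.7709)/3 = -2.92363.

-2.92363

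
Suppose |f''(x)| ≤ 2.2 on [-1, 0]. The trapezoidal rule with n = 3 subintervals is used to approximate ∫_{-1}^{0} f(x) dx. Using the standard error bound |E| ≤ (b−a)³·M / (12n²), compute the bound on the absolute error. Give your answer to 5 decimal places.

0.02037

|E| ≤ (1)³·2.2 / (12·3²) = 2.2/108 = 0.02037.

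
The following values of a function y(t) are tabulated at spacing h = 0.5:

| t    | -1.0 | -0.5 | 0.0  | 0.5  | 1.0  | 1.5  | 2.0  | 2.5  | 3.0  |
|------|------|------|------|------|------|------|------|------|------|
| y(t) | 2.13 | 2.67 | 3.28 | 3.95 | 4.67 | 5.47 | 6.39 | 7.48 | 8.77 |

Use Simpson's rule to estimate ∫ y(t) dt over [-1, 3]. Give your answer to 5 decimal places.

19.64333

h = 0.5, n = 8.
(h/3)·[y₀ + 4y₁ + 2y₂ + 4y₃ + 2y₄ + 4y₅ + 2y₆ + 4y₇ + y₈] = 0.166667·(117.86) = 19.64333.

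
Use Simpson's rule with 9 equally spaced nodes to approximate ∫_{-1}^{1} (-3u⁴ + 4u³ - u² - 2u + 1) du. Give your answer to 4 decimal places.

0.1302

h = (1 − (-1))/8 = 0.25.
Nodes u₀,…,u₈ = -1, -0.75, -0.5, -0.25, 0, 0.25, 0.5, 0.75, 1.
f(u) = -3u⁴ + 4u³ - u² - 2u + 1: f₀=-5, f₁=-0.69921875, f₂=1.0625, f₃=1.36328125, f₄=1, f₅=0.48828125, f₆=0.0625, f₇=-0.32421875, f₈=-1.
(h/3)·[f₀ + 4f₁ + 2f₂ + 4f₃ + 2f₄ + 4f₅ + 2f₆ + 4f₇ + f₈] = 0.083333·(1.5625) = 0.1302.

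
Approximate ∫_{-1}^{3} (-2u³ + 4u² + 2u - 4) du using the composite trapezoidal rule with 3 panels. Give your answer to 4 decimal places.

-13.0370

h = (3 − (-1))/3 = 1.333333.
Nodes u₀,…,u₃ = -1, 0.333333, 1.666667, 3.
f(u) = -2u³ + 4u² + 2u - 4: f₀=0, f₁=-2.962963, f₂=1.185185, f₃=-16.
(h/2)·[f₀ + 2f₁ + 2f₂ + f₃] = 0.666667·(-19.555556) = -13.0370.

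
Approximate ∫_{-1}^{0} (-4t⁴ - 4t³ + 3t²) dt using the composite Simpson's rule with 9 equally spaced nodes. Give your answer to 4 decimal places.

h = (0 − (-1))/8 = 0.125.
Nodes t₀,…,t₈ = -1, -0.875, -0.75, -0.625, -0.5, -0.375, -0.25, -0.125, 0.
f(t) = -4t⁴ - 4t³ + 3t²: f₀=3, f₁=2.6318359375, f₂=2.109375, f₃=1.5380859375, f₄=1, f₅=0.5537109375, f₆=0.234375, f₇=0.0537109375, f₈=0.
(h/3)·[f₀ + 4f₁ + 2f₂ + 4f₃ + 2f₄ + 4f₅ + 2f₆ + 4f₇ + f₈] = 0.041667·(28.796875) = 1.1999.

1.1999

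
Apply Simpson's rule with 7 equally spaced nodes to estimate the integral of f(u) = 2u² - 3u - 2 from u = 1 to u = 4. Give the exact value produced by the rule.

h = (4 − 1)/6 = 0.5.
Nodes u₀,…,u₆ = 1, 1.5, 2, 2.5, 3, 3.5, 4.
f(u) = 2u² - 3u - 2: f₀=-3, f₁=-2, f₂=0, f₃=3, f₄=7, f₅=12, f₆=18.
(h/3)·[f₀ + 4f₁ + 2f₂ + 4f₃ + 2f₄ + 4f₅ + f₆] = 0.166667·(81) = 13.5.

13.5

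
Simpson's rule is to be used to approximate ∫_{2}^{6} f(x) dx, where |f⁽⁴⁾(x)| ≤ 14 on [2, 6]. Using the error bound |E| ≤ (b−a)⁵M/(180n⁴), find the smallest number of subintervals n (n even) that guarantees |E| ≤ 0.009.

Need 14336/(180n⁴) ≤ 0.009.
n⁴ ≥ 14336/(180·0.009) = 8849.38 ⇒ n ≥ 9.6990, so the smallest even n is 10. (n must be even for Simpson's rule.)

10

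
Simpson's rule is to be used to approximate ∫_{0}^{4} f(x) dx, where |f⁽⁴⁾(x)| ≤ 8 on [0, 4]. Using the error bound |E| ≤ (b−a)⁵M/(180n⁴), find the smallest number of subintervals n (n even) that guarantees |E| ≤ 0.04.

6

Need 8192/(180n⁴) ≤ 0.04.
n⁴ ≥ 8192/(180·0.04) = 1137.78 ⇒ n ≥ 5.8078, so the smallest even n is 6. (n must be even for Simpson's rule.)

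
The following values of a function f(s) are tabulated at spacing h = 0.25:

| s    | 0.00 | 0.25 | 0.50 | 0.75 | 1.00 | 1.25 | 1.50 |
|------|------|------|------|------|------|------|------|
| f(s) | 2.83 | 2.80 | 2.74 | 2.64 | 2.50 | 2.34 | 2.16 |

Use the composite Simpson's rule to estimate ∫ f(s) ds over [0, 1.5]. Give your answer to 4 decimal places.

3.8825

h = 0.25, n = 6.
(h/3)·[y₀ + 4y₁ + 2y₂ + 4y₃ + 2y₄ + 4y₅ + y₆] = 0.083333·(46.59) = 3.8825.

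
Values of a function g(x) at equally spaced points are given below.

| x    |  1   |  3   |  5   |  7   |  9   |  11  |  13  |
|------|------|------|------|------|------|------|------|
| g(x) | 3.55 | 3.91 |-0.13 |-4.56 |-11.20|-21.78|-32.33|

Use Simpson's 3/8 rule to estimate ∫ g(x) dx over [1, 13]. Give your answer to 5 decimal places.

-94.12500

h = 2, n = 6.
(3h/8)·[y₀ + 3y₁ + 3y₂ + 2y₃ + 3y₄ + 3y₅ + y₆] = 0.75·(-125.50) = -94.12500.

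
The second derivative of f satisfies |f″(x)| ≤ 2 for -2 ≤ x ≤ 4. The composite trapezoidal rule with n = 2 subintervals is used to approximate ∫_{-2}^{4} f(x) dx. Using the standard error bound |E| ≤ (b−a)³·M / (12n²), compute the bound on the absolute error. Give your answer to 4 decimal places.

9.0000

|E| ≤ (6)³·2 / (12·2²) = 432/48 = 9.0000.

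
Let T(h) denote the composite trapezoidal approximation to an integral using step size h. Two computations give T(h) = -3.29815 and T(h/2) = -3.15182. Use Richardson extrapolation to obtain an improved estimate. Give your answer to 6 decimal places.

-3.103043

R = (4·T(h/2) − T(h)) / 3 = (4·(-3.15182) − (-3.29815))/3 = (-9.30913)/3 = -3.103043.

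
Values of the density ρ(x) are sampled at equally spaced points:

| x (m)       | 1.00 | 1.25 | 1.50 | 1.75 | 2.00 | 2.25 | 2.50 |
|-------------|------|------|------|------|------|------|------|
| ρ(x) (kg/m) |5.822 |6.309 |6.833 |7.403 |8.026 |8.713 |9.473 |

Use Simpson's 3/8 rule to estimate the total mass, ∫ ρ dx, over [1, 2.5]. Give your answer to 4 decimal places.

11.2260

h = 0.25, n = 6.
(3h/8)·[y₀ + 3y₁ + 3y₂ + 2y₃ + 3y₄ + 3y₅ + y₆] = 0.09375·(119.744) = 11.2260.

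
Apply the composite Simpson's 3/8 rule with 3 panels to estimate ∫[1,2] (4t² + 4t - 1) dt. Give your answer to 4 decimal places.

14.3333

h = (2 − 1)/3 = 0.333333.
Nodes t₀,…,t₃ = 1, 1.333333, 1.666667, 2.
f(t) = 4t² + 4t - 1: f₀=7, f₁=11.444444, f₂=16.777778, f₃=23.
(3h/8)·[f₀ + 3f₁ + 3f₂ + f₃] = 0.125·(114.666667) = 14.3333.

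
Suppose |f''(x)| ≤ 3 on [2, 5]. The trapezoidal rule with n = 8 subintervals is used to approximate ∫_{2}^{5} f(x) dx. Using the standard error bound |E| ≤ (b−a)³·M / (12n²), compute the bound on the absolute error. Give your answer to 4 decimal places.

|E| ≤ (3)³·3 / (12·8²) = 81/768 = 0.1055.

0.1055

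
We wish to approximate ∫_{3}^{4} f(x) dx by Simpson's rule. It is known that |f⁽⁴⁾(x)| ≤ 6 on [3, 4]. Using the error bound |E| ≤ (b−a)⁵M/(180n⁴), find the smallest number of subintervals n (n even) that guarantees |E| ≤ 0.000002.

Need 6/(180n⁴) ≤ 0.000002.
n⁴ ≥ 6/(180·0.000002) = 16666.7 ⇒ n ≥ 11.3622, so the smallest even n is 12. (n must be even for Simpson's rule.)

12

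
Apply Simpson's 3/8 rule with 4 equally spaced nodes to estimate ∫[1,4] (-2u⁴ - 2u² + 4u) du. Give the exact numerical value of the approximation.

h = (4 − 1)/3 = 1.
Nodes u₀,…,u₃ = 1, 2, 3, 4.
f(u) = -2u⁴ - 2u² + 4u: f₀=0, f₁=-32, f₂=-168, f₃=-528.
(3h/8)·[f₀ + 3f₁ + 3f₂ + f₃] = 0.375·(-1128) = -423.

-423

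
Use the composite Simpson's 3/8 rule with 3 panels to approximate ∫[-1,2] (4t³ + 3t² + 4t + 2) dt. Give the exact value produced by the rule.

36

h = (2 − (-1))/3 = 1.
Nodes t₀,…,t₃ = -1, 0, 1, 2.
f(t) = 4t³ + 3t² + 4t + 2: f₀=-3, f₁=2, f₂=13, f₃=54.
(3h/8)·[f₀ + 3f₁ + 3f₂ + f₃] = 0.375·(96) = 36.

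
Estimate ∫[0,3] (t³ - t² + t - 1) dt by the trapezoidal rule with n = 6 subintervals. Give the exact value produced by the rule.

13.1875

h = (3 − 0)/6 = 0.5.
Nodes t₀,…,t₆ = 0, 0.5, 1, 1.5, 2, 2.5, 3.
f(t) = t³ - t² + t - 1: f₀=-1, f₁=-0.625, f₂=0, f₃=1.625, f₄=5, f₅=10.875, f₆=20.
(h/2)·[f₀ + 2f₁ + 2f₂ + 2f₃ + 2f₄ + 2f₅ + f₆] = 0.25·(52.75) = 13.1875.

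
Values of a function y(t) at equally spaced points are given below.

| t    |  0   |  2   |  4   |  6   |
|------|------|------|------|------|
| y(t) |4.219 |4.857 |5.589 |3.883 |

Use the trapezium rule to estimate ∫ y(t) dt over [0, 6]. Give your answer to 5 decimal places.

h = 2, n = 3.
(h/2)·[y₀ + 2y₁ + 2y₂ + y₃] = 1·(28.994) = 28.99400.

28.99400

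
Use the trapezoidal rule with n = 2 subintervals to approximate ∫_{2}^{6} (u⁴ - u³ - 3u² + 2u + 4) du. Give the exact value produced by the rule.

1304

h = (6 − 2)/2 = 2.
Nodes u₀,…,u₂ = 2, 4, 6.
f(u) = u⁴ - u³ - 3u² + 2u + 4: f₀=4, f₁=156, f₂=988.
(h/2)·[f₀ + 2f₁ + f₂] = 1·(1304) = 1304.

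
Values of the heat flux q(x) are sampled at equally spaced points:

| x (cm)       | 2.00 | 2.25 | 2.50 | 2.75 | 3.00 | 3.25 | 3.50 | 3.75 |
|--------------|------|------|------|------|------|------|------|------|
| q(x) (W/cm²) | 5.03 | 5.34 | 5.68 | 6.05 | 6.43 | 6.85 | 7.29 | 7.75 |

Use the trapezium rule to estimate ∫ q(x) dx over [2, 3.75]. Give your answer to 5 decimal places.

h = 0.25, n = 7.
(h/2)·[y₀ + 2y₁ + 2y₂ + 2y₃ + 2y₄ + 2y₅ + 2y₆ + y₇] = 0.125·(88.06) = 11.00750.

11.00750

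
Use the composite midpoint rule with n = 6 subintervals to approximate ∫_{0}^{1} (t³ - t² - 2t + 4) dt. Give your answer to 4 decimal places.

2.9155

h = (1 − 0)/6 = 0.166667.
Midpoints m₁,…,m₆ = 0.083333, 0.25, 0.416667, 0.583333, 0.75, 0.916667.
f(m₁)=3.826968, f(m₂)=3.453125, f(m₃)=3.065394, f(m₄)=2.691551, f(m₅)=2.359375, f(m₆)=2.096644.
h·[f(m₁) + f(m₂) + f(m₃) + f(m₄) + f(m₅) + f(m₆)] = 0.166667·(17.493056) = 2.9155.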